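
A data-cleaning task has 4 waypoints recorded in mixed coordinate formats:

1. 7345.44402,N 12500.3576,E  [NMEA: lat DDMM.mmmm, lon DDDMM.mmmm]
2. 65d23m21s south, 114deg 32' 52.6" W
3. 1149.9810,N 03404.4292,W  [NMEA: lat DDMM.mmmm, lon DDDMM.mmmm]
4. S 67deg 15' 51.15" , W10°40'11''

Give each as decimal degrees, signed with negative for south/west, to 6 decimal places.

Point 1:
  Lat: split at 2 digits → 73° and 45.44402′; 73 + 45.44402/60 = 73.7574003
  N → positive
  Lon: split at 3 digits → 125° and 0.3576′; 125 + 0.3576/60 = 125.0059600
  E ⇒ keep positive
Point 2:
  Latitude: 65 + 23/60 + 21/3600 = 65.3891667
  S ⇒ negate
  Lon: 114° + 32/60 + 52.6/3600 = 114 + 0.533333 + 0.014611 = 114.5479444
  W ⇒ negate
Point 3:
  Lat: split at 2 digits → 11° and 49.981′; 11 + 49.981/60 = 11.8330167
  N ⇒ keep positive
  Longitude: split at 3 digits → 034° and 4.4292′; 34 + 4.4292/60 = 34.0738200
  W → negative
Point 4:
  φ: 67 + 15/60 + 51.15/3600 = 67.2642083
  hemisphere S, so the sign is −
  λ: 10 + 40/60 + 11/3600 = 10.6697222
  hemisphere W, so the sign is −

1. 73.757400, 125.005960
2. -65.389167, -114.547944
3. 11.833017, -34.073820
4. -67.264208, -10.669722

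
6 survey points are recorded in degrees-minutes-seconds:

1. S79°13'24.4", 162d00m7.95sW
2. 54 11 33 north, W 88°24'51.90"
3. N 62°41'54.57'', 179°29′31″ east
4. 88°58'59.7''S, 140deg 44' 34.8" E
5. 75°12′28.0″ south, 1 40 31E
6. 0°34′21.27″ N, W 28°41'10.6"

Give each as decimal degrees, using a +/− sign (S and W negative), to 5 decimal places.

Point 1:
  Lat: 79° + 13/60 + 24.4/3600 = 79 + 0.216667 + 0.006778 = 79.223444
  hemisphere S, so the sign is −
  λ: 0′ + 7.95″ = 0.13250′; 162 + 0.13250/60 = 162.002208
  W → negative
Point 2:
  Lat: 11′ + 33″ = 11.55000′; 54 + 11.55000/60 = 54.192500
  N ⇒ keep positive
  Lon: 24′ + 51.9″ = 24.86500′; 88 + 24.86500/60 = 88.414417
  W ⇒ negate
Point 3:
  φ: 62° + 41/60 + 54.57/3600 = 62 + 0.683333 + 0.015158 = 62.698492
  N ⇒ keep positive
  Lon: 179° + 29/60 + 31/3600 = 179 + 0.483333 + 0.008611 = 179.491944
  E → positive
Point 4:
  Lat: 88° + 58/60 + 59.7/3600 = 88 + 0.966667 + 0.016583 = 88.983250
  hemisphere S, so the sign is −
  Lon: 140 + 44/60 + 34.8/3600 = 140.743000
  E → positive
Point 5:
  φ: 12′ + 28″ = 12.46667′; 75 + 12.46667/60 = 75.207778
  hemisphere S, so the sign is −
  Longitude: 1 + 40/60 + 31/3600 = 1.675278
  E → positive
Point 6:
  φ: 34′ + 21.27″ = 34.35450′; 0 + 34.35450/60 = 0.572575
  N → positive
  Lon: 28° + 41/60 + 10.6/3600 = 28 + 0.683333 + 0.002944 = 28.686278
  hemisphere W, so the sign is −

1. -79.22344, -162.00221
2. 54.19250, -88.41442
3. 62.69849, 179.49194
4. -88.98325, 140.74300
5. -75.20778, 1.67528
6. 0.57258, -28.68628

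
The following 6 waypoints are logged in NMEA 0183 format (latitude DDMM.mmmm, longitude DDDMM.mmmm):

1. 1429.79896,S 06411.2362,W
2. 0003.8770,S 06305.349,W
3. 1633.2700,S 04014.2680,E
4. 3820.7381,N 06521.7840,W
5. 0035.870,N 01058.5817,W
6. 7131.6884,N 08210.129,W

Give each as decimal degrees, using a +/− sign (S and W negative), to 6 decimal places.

1. -14.496649, -64.187270
2. -0.064617, -63.089150
3. -16.554500, 40.237800
4. 38.345635, -65.363067
5. 0.597833, -10.976362
6. 71.528140, -82.168817

Point 1:
  Lat: degrees = first 2 digits = 14, minutes = 29.79896; 14 + 29.79896/60 = 14.4966493
  S → negative
  Lon: split at 3 digits → 064° and 11.2362′; 64 + 11.2362/60 = 64.1872700
  hemisphere W, so the sign is −
Point 2:
  Lat: degrees = first 2 digits = 0, minutes = 3.877; 0 + 3.877/60 = 0.0646167
  S ⇒ negate
  Longitude: degrees = first 3 digits = 63, minutes = 5.349; 63 + 5.349/60 = 63.0891500
  W ⇒ negate
Point 3:
  φ: degrees = first 2 digits = 16, minutes = 33.27; 16 + 33.27/60 = 16.5545000
  S → negative
  Lon: split at 3 digits → 040° and 14.268′; 40 + 14.268/60 = 40.2378000
  E ⇒ keep positive
Point 4:
  φ: degrees = first 2 digits = 38, minutes = 20.7381; 38 + 20.7381/60 = 38.3456350
  N → positive
  Longitude: degrees = first 3 digits = 65, minutes = 21.784; 65 + 21.784/60 = 65.3630667
  W → negative
Point 5:
  Latitude: split at 2 digits → 00° and 35.87′; 0 + 35.87/60 = 0.5978333
  N → positive
  Lon: degrees = first 3 digits = 10, minutes = 58.5817; 10 + 58.5817/60 = 10.9763617
  hemisphere W, so the sign is −
Point 6:
  Latitude: degrees = first 2 digits = 71, minutes = 31.6884; 71 + 31.6884/60 = 71.5281400
  N → positive
  λ: degrees = first 3 digits = 82, minutes = 10.129; 82 + 10.129/60 = 82.1688167
  W ⇒ negate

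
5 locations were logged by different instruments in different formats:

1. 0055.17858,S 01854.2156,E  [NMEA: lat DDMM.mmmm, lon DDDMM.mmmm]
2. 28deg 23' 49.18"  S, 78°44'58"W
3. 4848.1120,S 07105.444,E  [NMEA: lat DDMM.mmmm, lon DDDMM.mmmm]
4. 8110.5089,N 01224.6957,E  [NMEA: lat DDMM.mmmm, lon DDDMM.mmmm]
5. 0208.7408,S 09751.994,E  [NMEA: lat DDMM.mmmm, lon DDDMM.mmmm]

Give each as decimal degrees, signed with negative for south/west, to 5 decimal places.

1. -0.91964, 18.90359
2. -28.39699, -78.74944
3. -48.80187, 71.09073
4. 81.17515, 12.41160
5. -2.14568, 97.86657

Point 1:
  Lat: degrees = first 2 digits = 0, minutes = 55.17858; 0 + 55.17858/60 = 0.919643
  S ⇒ negate
  Longitude: split at 3 digits → 018° and 54.2156′; 18 + 54.2156/60 = 18.903593
  E ⇒ keep positive
Point 2:
  φ: 23′ + 49.18″ = 23.81967′; 28 + 23.81967/60 = 28.396994
  S ⇒ negate
  λ: 78° + 44/60 + 58/3600 = 78 + 0.733333 + 0.016111 = 78.749444
  W ⇒ negate
Point 3:
  Lat: split at 2 digits → 48° and 48.112′; 48 + 48.112/60 = 48.801867
  hemisphere S, so the sign is −
  Longitude: split at 3 digits → 071° and 5.444′; 71 + 5.444/60 = 71.090733
  E ⇒ keep positive
Point 4:
  φ: degrees = first 2 digits = 81, minutes = 10.5089; 81 + 10.5089/60 = 81.175148
  N → positive
  Lon: degrees = first 3 digits = 12, minutes = 24.6957; 12 + 24.6957/60 = 12.411595
  E → positive
Point 5:
  φ: degrees = first 2 digits = 2, minutes = 8.7408; 2 + 8.7408/60 = 2.145680
  S → negative
  Longitude: degrees = first 3 digits = 97, minutes = 51.994; 97 + 51.994/60 = 97.866567
  E → positive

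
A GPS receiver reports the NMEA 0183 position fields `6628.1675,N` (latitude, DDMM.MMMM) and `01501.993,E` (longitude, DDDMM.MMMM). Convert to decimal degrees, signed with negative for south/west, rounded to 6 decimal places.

Lat: split at 2 digits → 66° and 28.1675′; 66 + 28.1675/60 = 66.4694583
N ⇒ keep positive
λ: split at 3 digits → 015° and 1.993′; 15 + 1.993/60 = 15.0332167
E → positive

66.469458, 15.033217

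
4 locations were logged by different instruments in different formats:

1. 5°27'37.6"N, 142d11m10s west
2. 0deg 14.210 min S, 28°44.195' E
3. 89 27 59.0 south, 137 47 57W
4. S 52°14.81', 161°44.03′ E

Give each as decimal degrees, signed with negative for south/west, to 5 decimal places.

1. 5.46044, -142.18611
2. -0.23683, 28.73658
3. -89.46639, -137.79917
4. -52.24683, 161.73383

Point 1:
  Latitude: 27′ + 37.6″ = 27.62667′; 5 + 27.62667/60 = 5.460444
  N → positive
  λ: 11′ + 10″ = 11.16667′; 142 + 11.16667/60 = 142.186111
  hemisphere W, so the sign is −
Point 2:
  Lat: 14.21′ = 0.236833°; total 0.236833
  hemisphere S, so the sign is −
  λ: 44.195′ = 0.736583°; total 28.736583
  E ⇒ keep positive
Point 3:
  Latitude: 27′ + 59″ = 27.98333′; 89 + 27.98333/60 = 89.466389
  S → negative
  λ: 137 + 47/60 + 57/3600 = 137.799167
  hemisphere W, so the sign is −
Point 4:
  Latitude: 52 + 14.81/60 = 52.246833
  S → negative
  Lon: 44.03′ = 0.733833°; total 161.733833
  E → positive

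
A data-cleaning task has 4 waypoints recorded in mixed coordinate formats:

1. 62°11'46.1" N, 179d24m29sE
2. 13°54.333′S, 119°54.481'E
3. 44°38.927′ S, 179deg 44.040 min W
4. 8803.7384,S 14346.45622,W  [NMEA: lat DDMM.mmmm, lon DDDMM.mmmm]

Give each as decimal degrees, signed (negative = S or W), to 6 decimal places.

Point 1:
  φ: 11′ + 46.1″ = 11.76833′; 62 + 11.76833/60 = 62.1961389
  N → positive
  λ: 179 + 24/60 + 29/3600 = 179.4080556
  E → positive
Point 2:
  Lat: 54.333′ = 0.905550°; total 13.9055500
  S ⇒ negate
  Longitude: 54.481′ = 0.908017°; total 119.9080167
  E → positive
Point 3:
  φ: 44 + 38.927/60 = 44.6487833
  hemisphere S, so the sign is −
  Lon: 44.04′ = 0.734000°; total 179.7340000
  hemisphere W, so the sign is −
Point 4:
  Lat: split at 2 digits → 88° and 3.7384′; 88 + 3.7384/60 = 88.0623067
  hemisphere S, so the sign is −
  Lon: degrees = first 3 digits = 143, minutes = 46.45622; 143 + 46.45622/60 = 143.7742703
  W → negative

1. 62.196139, 179.408056
2. -13.905550, 119.908017
3. -44.648783, -179.734000
4. -88.062307, -143.774270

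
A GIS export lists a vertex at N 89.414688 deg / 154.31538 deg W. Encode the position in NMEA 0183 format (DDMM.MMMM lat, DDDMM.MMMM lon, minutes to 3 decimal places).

8924.881,N / 15418.923,W

Lat: minutes = (89.414688 − 89) × 60 = 24.88128
Lon: minutes = (154.315380 − 154) × 60 = 18.92280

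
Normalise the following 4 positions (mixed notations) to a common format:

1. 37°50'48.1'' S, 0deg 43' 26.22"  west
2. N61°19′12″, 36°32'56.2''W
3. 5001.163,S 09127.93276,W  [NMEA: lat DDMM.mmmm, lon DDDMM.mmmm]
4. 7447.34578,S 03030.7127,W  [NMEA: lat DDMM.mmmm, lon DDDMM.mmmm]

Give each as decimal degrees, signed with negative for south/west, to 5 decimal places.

Point 1:
  φ: 37° + 50/60 + 48.1/3600 = 37 + 0.833333 + 0.013361 = 37.846694
  hemisphere S, so the sign is −
  λ: 43′ + 26.22″ = 43.43700′; 0 + 43.43700/60 = 0.723950
  W → negative
Point 2:
  Latitude: 19′ + 12″ = 19.20000′; 61 + 19.20000/60 = 61.320000
  N ⇒ keep positive
  λ: 36 + 32/60 + 56.2/3600 = 36.548944
  W → negative
Point 3:
  φ: degrees = first 2 digits = 50, minutes = 1.163; 50 + 1.163/60 = 50.019383
  S ⇒ negate
  Longitude: degrees = first 3 digits = 91, minutes = 27.93276; 91 + 27.93276/60 = 91.465546
  hemisphere W, so the sign is −
Point 4:
  φ: degrees = first 2 digits = 74, minutes = 47.34578; 74 + 47.34578/60 = 74.789096
  S → negative
  λ: split at 3 digits → 030° and 30.7127′; 30 + 30.7127/60 = 30.511878
  hemisphere W, so the sign is −

1. -37.84669, -0.72395
2. 61.32000, -36.54894
3. -50.01938, -91.46555
4. -74.78910, -30.51188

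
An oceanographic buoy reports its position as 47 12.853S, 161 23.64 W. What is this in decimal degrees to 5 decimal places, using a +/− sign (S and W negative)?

-47.21422, -161.39400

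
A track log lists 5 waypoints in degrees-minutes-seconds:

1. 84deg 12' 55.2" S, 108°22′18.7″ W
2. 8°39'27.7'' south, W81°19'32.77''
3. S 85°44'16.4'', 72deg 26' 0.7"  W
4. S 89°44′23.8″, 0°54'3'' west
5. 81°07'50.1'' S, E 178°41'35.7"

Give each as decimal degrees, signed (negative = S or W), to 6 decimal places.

Point 1:
  φ: 12′ + 55.2″ = 12.92000′; 84 + 12.92000/60 = 84.2153333
  S ⇒ negate
  λ: 108 + 22/60 + 18.7/3600 = 108.3718611
  hemisphere W, so the sign is −
Point 2:
  Latitude: 8 + 39/60 + 27.7/3600 = 8.6576944
  S ⇒ negate
  Lon: 81 + 19/60 + 32.77/3600 = 81.3257694
  W ⇒ negate
Point 3:
  Lat: 44′ + 16.4″ = 44.27333′; 85 + 44.27333/60 = 85.7378889
  S → negative
  Lon: 72 + 26/60 + 0.7/3600 = 72.4335278
  W ⇒ negate
Point 4:
  Lat: 89° + 44/60 + 23.8/3600 = 89 + 0.733333 + 0.006611 = 89.7399444
  hemisphere S, so the sign is −
  Lon: 54′ + 3″ = 54.05000′; 0 + 54.05000/60 = 0.9008333
  W → negative
Point 5:
  φ: 81 + 7/60 + 50.1/3600 = 81.1305833
  S ⇒ negate
  Lon: 41′ + 35.7″ = 41.59500′; 178 + 41.59500/60 = 178.6932500
  E → positive

1. -84.215333, -108.371861
2. -8.657694, -81.325769
3. -85.737889, -72.433528
4. -89.739944, -0.900833
5. -81.130583, 178.693250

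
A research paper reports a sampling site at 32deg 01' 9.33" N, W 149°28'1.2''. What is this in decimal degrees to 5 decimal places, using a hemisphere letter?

32.01926° N, 149.46700° W

φ: 1′ + 9.33″ = 1.15550′; 32 + 1.15550/60 = 32.019258
λ: 28′ + 1.2″ = 28.02000′; 149 + 28.02000/60 = 149.467000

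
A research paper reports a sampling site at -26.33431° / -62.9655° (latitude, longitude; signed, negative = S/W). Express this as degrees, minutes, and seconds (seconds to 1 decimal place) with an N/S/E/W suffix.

26°20′3.5″ S, 62°57′55.8″ W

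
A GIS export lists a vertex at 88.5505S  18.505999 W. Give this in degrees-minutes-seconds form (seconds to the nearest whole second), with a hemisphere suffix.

88°33′2″ S, 18°30′22″ W

Latitude: whole degrees 88; 33.03000′ → 33′ and 1.80″
Lon: 0.505999° → 30.35994′; 0.35994 × 60 = 21.60″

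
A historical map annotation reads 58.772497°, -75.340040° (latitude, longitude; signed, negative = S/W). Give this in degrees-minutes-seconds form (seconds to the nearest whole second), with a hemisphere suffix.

58°46′21″ N, 75°20′24″ W

φ: whole degrees 58; 46.34982′ → 46′ and 20.99″
Longitude is negative → W; |value| = 75.340040
λ: 0.340040 × 60 = 20.40240′ → 20′, remainder × 60 = 24.14″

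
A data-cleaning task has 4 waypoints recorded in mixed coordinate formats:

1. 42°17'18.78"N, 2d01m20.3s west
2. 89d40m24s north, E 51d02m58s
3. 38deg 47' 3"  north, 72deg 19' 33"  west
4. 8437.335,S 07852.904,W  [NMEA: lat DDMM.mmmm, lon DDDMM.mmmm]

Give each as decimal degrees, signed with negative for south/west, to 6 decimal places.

1. 42.288550, -2.022306
2. 89.673333, 51.049444
3. 38.784167, -72.325833
4. -84.622250, -78.881733

Point 1:
  Latitude: 17′ + 18.78″ = 17.31300′; 42 + 17.31300/60 = 42.2885500
  N ⇒ keep positive
  Lon: 1′ + 20.3″ = 1.33833′; 2 + 1.33833/60 = 2.0223056
  hemisphere W, so the sign is −
Point 2:
  φ: 89 + 40/60 + 24/3600 = 89.6733333
  N → positive
  Longitude: 51 + 2/60 + 58/3600 = 51.0494444
  E → positive
Point 3:
  φ: 47′ + 3″ = 47.05000′; 38 + 47.05000/60 = 38.7841667
  N ⇒ keep positive
  λ: 72° + 19/60 + 33/3600 = 72 + 0.316667 + 0.009167 = 72.3258333
  hemisphere W, so the sign is −
Point 4:
  Latitude: degrees = first 2 digits = 84, minutes = 37.335; 84 + 37.335/60 = 84.6222500
  S → negative
  Lon: split at 3 digits → 078° and 52.904′; 78 + 52.904/60 = 78.8817333
  W → negative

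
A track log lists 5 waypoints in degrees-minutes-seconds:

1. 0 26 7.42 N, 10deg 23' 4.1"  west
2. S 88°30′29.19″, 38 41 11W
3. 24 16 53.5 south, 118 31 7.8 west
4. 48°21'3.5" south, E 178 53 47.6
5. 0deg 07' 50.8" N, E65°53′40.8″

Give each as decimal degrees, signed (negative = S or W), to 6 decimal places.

1. 0.435394, -10.384472
2. -88.508108, -38.686389
3. -24.281528, -118.518833
4. -48.350972, 178.896556
5. 0.130778, 65.894667

Point 1:
  φ: 0 + 26/60 + 7.42/3600 = 0.4353944
  N ⇒ keep positive
  Lon: 10° + 23/60 + 4.1/3600 = 10 + 0.383333 + 0.001139 = 10.3844722
  hemisphere W, so the sign is −
Point 2:
  φ: 88 + 30/60 + 29.19/3600 = 88.5081083
  S → negative
  λ: 38 + 41/60 + 11/3600 = 38.6863889
  W → negative
Point 3:
  φ: 24° + 16/60 + 53.5/3600 = 24 + 0.266667 + 0.014861 = 24.2815278
  S → negative
  Lon: 118° + 31/60 + 7.8/3600 = 118 + 0.516667 + 0.002167 = 118.5188333
  W → negative
Point 4:
  φ: 21′ + 3.5″ = 21.05833′; 48 + 21.05833/60 = 48.3509722
  hemisphere S, so the sign is −
  Lon: 178° + 53/60 + 47.6/3600 = 178 + 0.883333 + 0.013222 = 178.8965556
  E → positive
Point 5:
  Lat: 0 + 7/60 + 50.8/3600 = 0.1307778
  N → positive
  λ: 65 + 53/60 + 40.8/3600 = 65.8946667
  E → positive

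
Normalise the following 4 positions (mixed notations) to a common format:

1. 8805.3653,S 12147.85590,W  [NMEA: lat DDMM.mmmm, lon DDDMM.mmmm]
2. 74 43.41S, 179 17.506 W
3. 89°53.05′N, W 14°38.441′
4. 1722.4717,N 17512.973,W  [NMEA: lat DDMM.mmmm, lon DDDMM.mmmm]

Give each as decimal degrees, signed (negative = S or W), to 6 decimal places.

1. -88.089422, -121.797598
2. -74.723500, -179.291767
3. 89.884167, -14.640683
4. 17.374528, -175.216217

Point 1:
  Latitude: split at 2 digits → 88° and 5.3653′; 88 + 5.3653/60 = 88.0894217
  hemisphere S, so the sign is −
  Lon: degrees = first 3 digits = 121, minutes = 47.8559; 121 + 47.8559/60 = 121.7975983
  hemisphere W, so the sign is −
Point 2:
  Lat: 74 + 43.41/60 = 74.7235000
  S → negative
  λ: 179 + 17.506/60 = 179.2917667
  W ⇒ negate
Point 3:
  Latitude: 89 + 53.05/60 = 89.8841667
  N ⇒ keep positive
  Lon: 14 + 38.441/60 = 14.6406833
  hemisphere W, so the sign is −
Point 4:
  Lat: degrees = first 2 digits = 17, minutes = 22.4717; 17 + 22.4717/60 = 17.3745283
  N ⇒ keep positive
  Lon: degrees = first 3 digits = 175, minutes = 12.973; 175 + 12.973/60 = 175.2162167
  W → negative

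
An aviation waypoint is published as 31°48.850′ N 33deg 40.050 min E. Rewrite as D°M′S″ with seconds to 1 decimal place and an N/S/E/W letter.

Lat: 48.85000′ → 48′ and 0.85000 × 60 = 51.000″
λ: 40.05000′ → 40′ and 0.05000 × 60 = 3.000″

31°48′51.0″ N, 33°40′3.0″ E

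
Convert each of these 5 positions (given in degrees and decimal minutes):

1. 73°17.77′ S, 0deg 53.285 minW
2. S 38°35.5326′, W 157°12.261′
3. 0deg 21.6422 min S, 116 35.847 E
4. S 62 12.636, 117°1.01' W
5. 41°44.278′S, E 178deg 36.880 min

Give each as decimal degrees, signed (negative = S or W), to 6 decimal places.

1. -73.296167, -0.888083
2. -38.592210, -157.204350
3. -0.360703, 116.597450
4. -62.210600, -117.016833
5. -41.737967, 178.614667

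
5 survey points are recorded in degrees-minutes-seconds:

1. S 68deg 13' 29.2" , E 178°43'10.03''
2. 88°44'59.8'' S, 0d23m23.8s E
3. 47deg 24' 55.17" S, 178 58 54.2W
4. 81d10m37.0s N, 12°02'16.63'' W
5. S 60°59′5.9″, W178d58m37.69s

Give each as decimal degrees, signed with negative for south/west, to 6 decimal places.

Point 1:
  Lat: 13′ + 29.2″ = 13.48667′; 68 + 13.48667/60 = 68.2247778
  hemisphere S, so the sign is −
  λ: 178° + 43/60 + 10.03/3600 = 178 + 0.716667 + 0.002786 = 178.7194528
  E ⇒ keep positive
Point 2:
  Latitude: 44′ + 59.8″ = 44.99667′; 88 + 44.99667/60 = 88.7499444
  S ⇒ negate
  Longitude: 23′ + 23.8″ = 23.39667′; 0 + 23.39667/60 = 0.3899444
  E ⇒ keep positive
Point 3:
  Latitude: 47 + 24/60 + 55.17/3600 = 47.4153250
  S → negative
  Longitude: 58′ + 54.2″ = 58.90333′; 178 + 58.90333/60 = 178.9817222
  W ⇒ negate
Point 4:
  Latitude: 10′ + 37″ = 10.61667′; 81 + 10.61667/60 = 81.1769444
  N → positive
  Longitude: 2′ + 16.63″ = 2.27717′; 12 + 2.27717/60 = 12.0379528
  hemisphere W, so the sign is −
Point 5:
  φ: 60° + 59/60 + 5.9/3600 = 60 + 0.983333 + 0.001639 = 60.9849722
  hemisphere S, so the sign is −
  λ: 58′ + 37.69″ = 58.62817′; 178 + 58.62817/60 = 178.9771361
  hemisphere W, so the sign is −

1. -68.224778, 178.719453
2. -88.749944, 0.389944
3. -47.415325, -178.981722
4. 81.176944, -12.037953
5. -60.984972, -178.977136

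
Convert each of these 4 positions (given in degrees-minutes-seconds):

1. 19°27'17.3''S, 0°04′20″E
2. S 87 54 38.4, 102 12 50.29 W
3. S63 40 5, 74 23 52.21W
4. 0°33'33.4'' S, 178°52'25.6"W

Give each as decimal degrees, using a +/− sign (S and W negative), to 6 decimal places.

1. -19.454806, 0.072222
2. -87.910667, -102.213969
3. -63.668056, -74.397836
4. -0.559278, -178.873778

Point 1:
  Latitude: 19° + 27/60 + 17.3/3600 = 19 + 0.450000 + 0.004806 = 19.4548056
  S ⇒ negate
  λ: 0 + 4/60 + 20/3600 = 0.0722222
  E → positive
Point 2:
  Latitude: 54′ + 38.4″ = 54.64000′; 87 + 54.64000/60 = 87.9106667
  hemisphere S, so the sign is −
  Longitude: 102° + 12/60 + 50.29/3600 = 102 + 0.200000 + 0.013969 = 102.2139694
  W → negative
Point 3:
  φ: 63° + 40/60 + 5/3600 = 63 + 0.666667 + 0.001389 = 63.6680556
  hemisphere S, so the sign is −
  Longitude: 74° + 23/60 + 52.21/3600 = 74 + 0.383333 + 0.014503 = 74.3978361
  W ⇒ negate
Point 4:
  φ: 33′ + 33.4″ = 33.55667′; 0 + 33.55667/60 = 0.5592778
  hemisphere S, so the sign is −
  Longitude: 178° + 52/60 + 25.6/3600 = 178 + 0.866667 + 0.007111 = 178.8737778
  W → negative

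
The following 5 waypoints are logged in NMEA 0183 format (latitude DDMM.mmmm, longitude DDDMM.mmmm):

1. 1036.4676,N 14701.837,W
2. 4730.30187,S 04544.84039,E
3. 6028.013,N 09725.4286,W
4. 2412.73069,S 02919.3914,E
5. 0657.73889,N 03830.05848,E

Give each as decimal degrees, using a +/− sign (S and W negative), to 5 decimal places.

Point 1:
  Lat: degrees = first 2 digits = 10, minutes = 36.4676; 10 + 36.4676/60 = 10.607793
  N → positive
  Lon: degrees = first 3 digits = 147, minutes = 1.837; 147 + 1.837/60 = 147.030617
  hemisphere W, so the sign is −
Point 2:
  Lat: split at 2 digits → 47° and 30.30187′; 47 + 30.30187/60 = 47.505031
  hemisphere S, so the sign is −
  λ: degrees = first 3 digits = 45, minutes = 44.84039; 45 + 44.84039/60 = 45.747340
  E ⇒ keep positive
Point 3:
  Lat: degrees = first 2 digits = 60, minutes = 28.013; 60 + 28.013/60 = 60.466883
  N → positive
  Lon: degrees = first 3 digits = 97, minutes = 25.4286; 97 + 25.4286/60 = 97.423810
  W ⇒ negate
Point 4:
  Latitude: degrees = first 2 digits = 24, minutes = 12.73069; 24 + 12.73069/60 = 24.212178
  hemisphere S, so the sign is −
  Lon: split at 3 digits → 029° and 19.3914′; 29 + 19.3914/60 = 29.323190
  E ⇒ keep positive
Point 5:
  φ: split at 2 digits → 06° and 57.73889′; 6 + 57.73889/60 = 6.962315
  N ⇒ keep positive
  Lon: split at 3 digits → 038° and 30.05848′; 38 + 30.05848/60 = 38.500975
  E ⇒ keep positive

1. 10.60779, -147.03062
2. -47.50503, 45.74734
3. 60.46688, -97.42381
4. -24.21218, 29.32319
5. 6.96231, 38.50097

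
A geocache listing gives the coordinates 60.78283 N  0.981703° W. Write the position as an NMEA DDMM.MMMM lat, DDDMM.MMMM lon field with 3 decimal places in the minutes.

6046.970,N / 00058.902,W

Lat: 60° + 0.782830 × 60 = 60° 46.96980′
Longitude: minutes = (0.981703 − 0) × 60 = 58.90218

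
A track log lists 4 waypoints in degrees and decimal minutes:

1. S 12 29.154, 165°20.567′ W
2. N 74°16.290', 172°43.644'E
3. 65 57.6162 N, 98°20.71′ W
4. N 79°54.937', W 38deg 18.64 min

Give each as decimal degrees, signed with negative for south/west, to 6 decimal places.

1. -12.485900, -165.342783
2. 74.271500, 172.727400
3. 65.960270, -98.345167
4. 79.915617, -38.310667

Point 1:
  Latitude: 12 + 29.154/60 = 12.4859000
  S ⇒ negate
  Lon: 165 + 20.567/60 = 165.3427833
  W ⇒ negate
Point 2:
  φ: 16.29′ = 0.271500°; total 74.2715000
  N ⇒ keep positive
  λ: 43.644′ = 0.727400°; total 172.7274000
  E → positive
Point 3:
  Latitude: 57.6162′ = 0.960270°; total 65.9602700
  N → positive
  Longitude: 98 + 20.71/60 = 98.3451667
  W → negative
Point 4:
  φ: 54.937′ = 0.915617°; total 79.9156167
  N ⇒ keep positive
  λ: 18.64′ = 0.310667°; total 38.3106667
  W ⇒ negate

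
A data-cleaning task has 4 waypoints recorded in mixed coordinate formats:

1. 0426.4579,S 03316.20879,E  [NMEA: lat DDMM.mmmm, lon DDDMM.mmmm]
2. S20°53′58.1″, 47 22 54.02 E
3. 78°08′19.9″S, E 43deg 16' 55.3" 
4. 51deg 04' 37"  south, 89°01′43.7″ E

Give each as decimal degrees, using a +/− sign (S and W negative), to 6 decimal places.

1. -4.440965, 33.270147
2. -20.899472, 47.381672
3. -78.138861, 43.282028
4. -51.076944, 89.028806

Point 1:
  φ: split at 2 digits → 04° and 26.4579′; 4 + 26.4579/60 = 4.4409650
  S → negative
  Longitude: split at 3 digits → 033° and 16.20879′; 33 + 16.20879/60 = 33.2701465
  E ⇒ keep positive
Point 2:
  Latitude: 20° + 53/60 + 58.1/3600 = 20 + 0.883333 + 0.016139 = 20.8994722
  hemisphere S, so the sign is −
  Lon: 47 + 22/60 + 54.02/3600 = 47.3816722
  E ⇒ keep positive
Point 3:
  φ: 8′ + 19.9″ = 8.33167′; 78 + 8.33167/60 = 78.1388611
  S → negative
  λ: 43 + 16/60 + 55.3/3600 = 43.2820278
  E → positive
Point 4:
  Lat: 51 + 4/60 + 37/3600 = 51.0769444
  S ⇒ negate
  Longitude: 1′ + 43.7″ = 1.72833′; 89 + 1.72833/60 = 89.0288056
  E ⇒ keep positive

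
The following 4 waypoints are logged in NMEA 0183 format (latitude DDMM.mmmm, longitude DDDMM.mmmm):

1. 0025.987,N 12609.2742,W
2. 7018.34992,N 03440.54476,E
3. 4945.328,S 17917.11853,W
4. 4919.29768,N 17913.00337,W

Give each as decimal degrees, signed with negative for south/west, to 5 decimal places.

Point 1:
  φ: split at 2 digits → 00° and 25.987′; 0 + 25.987/60 = 0.433117
  N ⇒ keep positive
  λ: degrees = first 3 digits = 126, minutes = 9.2742; 126 + 9.2742/60 = 126.154570
  W ⇒ negate
Point 2:
  Latitude: split at 2 digits → 70° and 18.34992′; 70 + 18.34992/60 = 70.305832
  N → positive
  λ: degrees = first 3 digits = 34, minutes = 40.54476; 34 + 40.54476/60 = 34.675746
  E ⇒ keep positive
Point 3:
  Latitude: split at 2 digits → 49° and 45.328′; 49 + 45.328/60 = 49.755467
  S ⇒ negate
  λ: split at 3 digits → 179° and 17.11853′; 179 + 17.11853/60 = 179.285309
  W → negative
Point 4:
  Lat: split at 2 digits → 49° and 19.29768′; 49 + 19.29768/60 = 49.321628
  N → positive
  Longitude: split at 3 digits → 179° and 13.00337′; 179 + 13.00337/60 = 179.216723
  W ⇒ negate

1. 0.43312, -126.15457
2. 70.30583, 34.67575
3. -49.75547, -179.28531
4. 49.32163, -179.21672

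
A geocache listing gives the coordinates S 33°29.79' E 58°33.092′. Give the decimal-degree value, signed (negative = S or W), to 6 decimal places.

-33.496500, 58.551533

Latitude: 29.79′ = 0.496500°; total 33.4965000
hemisphere S, so the sign is −
Lon: 58 + 33.092/60 = 58.5515333
E ⇒ keep positive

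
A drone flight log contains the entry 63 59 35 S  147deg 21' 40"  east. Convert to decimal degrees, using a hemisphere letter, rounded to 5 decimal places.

63.99306° S, 147.36111° E

Latitude: 63 + 59/60 + 35/3600 = 63.993056
λ: 21′ + 40″ = 21.66667′; 147 + 21.66667/60 = 147.361111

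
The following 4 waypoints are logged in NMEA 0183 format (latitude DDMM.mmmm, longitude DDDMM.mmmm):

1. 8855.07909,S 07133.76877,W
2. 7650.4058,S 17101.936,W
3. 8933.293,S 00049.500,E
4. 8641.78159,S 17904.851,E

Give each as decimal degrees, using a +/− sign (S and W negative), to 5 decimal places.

1. -88.91798, -71.56281
2. -76.84010, -171.03227
3. -89.55488, 0.82500
4. -86.69636, 179.08085

Point 1:
  Lat: split at 2 digits → 88° and 55.07909′; 88 + 55.07909/60 = 88.917985
  S ⇒ negate
  Lon: degrees = first 3 digits = 71, minutes = 33.76877; 71 + 33.76877/60 = 71.562813
  W → negative
Point 2:
  Lat: degrees = first 2 digits = 76, minutes = 50.4058; 76 + 50.4058/60 = 76.840097
  hemisphere S, so the sign is −
  λ: degrees = first 3 digits = 171, minutes = 1.936; 171 + 1.936/60 = 171.032267
  W → negative
Point 3:
  Latitude: split at 2 digits → 89° and 33.293′; 89 + 33.293/60 = 89.554883
  S → negative
  Longitude: degrees = first 3 digits = 0, minutes = 49.5; 0 + 49.5/60 = 0.825000
  E → positive
Point 4:
  Lat: split at 2 digits → 86° and 41.78159′; 86 + 41.78159/60 = 86.696360
  S → negative
  Lon: degrees = first 3 digits = 179, minutes = 4.851; 179 + 4.851/60 = 179.080850
  E ⇒ keep positive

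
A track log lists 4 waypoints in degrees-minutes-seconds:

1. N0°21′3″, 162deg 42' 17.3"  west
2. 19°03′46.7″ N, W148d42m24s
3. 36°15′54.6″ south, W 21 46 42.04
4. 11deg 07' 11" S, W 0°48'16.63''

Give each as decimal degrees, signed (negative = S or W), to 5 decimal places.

Point 1:
  Lat: 0 + 21/60 + 3/3600 = 0.350833
  N → positive
  λ: 42′ + 17.3″ = 42.28833′; 162 + 42.28833/60 = 162.704806
  W → negative
Point 2:
  Lat: 19 + 3/60 + 46.7/3600 = 19.062972
  N ⇒ keep positive
  Longitude: 148 + 42/60 + 24/3600 = 148.706667
  W → negative
Point 3:
  Lat: 36 + 15/60 + 54.6/3600 = 36.265167
  hemisphere S, so the sign is −
  λ: 46′ + 42.04″ = 46.70067′; 21 + 46.70067/60 = 21.778344
  W ⇒ negate
Point 4:
  φ: 11 + 7/60 + 11/3600 = 11.119722
  S → negative
  Longitude: 48′ + 16.63″ = 48.27717′; 0 + 48.27717/60 = 0.804619
  hemisphere W, so the sign is −

1. 0.35083, -162.70481
2. 19.06297, -148.70667
3. -36.26517, -21.77834
4. -11.11972, -0.80462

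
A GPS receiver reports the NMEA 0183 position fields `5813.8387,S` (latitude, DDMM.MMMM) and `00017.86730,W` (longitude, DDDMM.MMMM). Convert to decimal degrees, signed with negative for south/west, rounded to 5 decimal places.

-58.23065, -0.29779

Latitude: degrees = first 2 digits = 58, minutes = 13.8387; 58 + 13.8387/60 = 58.230645
hemisphere S, so the sign is −
λ: degrees = first 3 digits = 0, minutes = 17.8673; 0 + 17.8673/60 = 0.297788
hemisphere W, so the sign is −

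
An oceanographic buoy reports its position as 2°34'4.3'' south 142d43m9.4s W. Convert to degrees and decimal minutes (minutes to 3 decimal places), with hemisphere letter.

Lat: seconds/60 = 0.07167; minutes = 34 + 0.07167 = 34.07167
Longitude: seconds/60 = 0.15667; minutes = 43 + 0.15667 = 43.15667

2° 34.072′ S, 142° 43.157′ W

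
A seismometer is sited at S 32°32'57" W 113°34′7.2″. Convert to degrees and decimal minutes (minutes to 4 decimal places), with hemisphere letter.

Lat: seconds/60 = 0.95000; minutes = 32 + 0.95000 = 32.950000
Longitude: 34 + 7.2/60 = 34.120000′

32° 32.9500′ S, 113° 34.1200′ W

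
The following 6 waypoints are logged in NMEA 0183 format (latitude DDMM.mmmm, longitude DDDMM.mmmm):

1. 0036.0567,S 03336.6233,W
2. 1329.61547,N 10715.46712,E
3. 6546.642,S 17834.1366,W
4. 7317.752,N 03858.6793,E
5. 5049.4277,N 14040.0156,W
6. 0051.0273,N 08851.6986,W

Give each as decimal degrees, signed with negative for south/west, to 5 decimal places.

1. -0.60095, -33.61039
2. 13.49359, 107.25779
3. -65.77737, -178.56894
4. 73.29587, 38.97799
5. 50.82380, -140.66693
6. 0.85046, -88.86164

Point 1:
  Lat: split at 2 digits → 00° and 36.0567′; 0 + 36.0567/60 = 0.600945
  hemisphere S, so the sign is −
  λ: degrees = first 3 digits = 33, minutes = 36.6233; 33 + 36.6233/60 = 33.610388
  hemisphere W, so the sign is −
Point 2:
  φ: degrees = first 2 digits = 13, minutes = 29.61547; 13 + 29.61547/60 = 13.493591
  N ⇒ keep positive
  Longitude: degrees = first 3 digits = 107, minutes = 15.46712; 107 + 15.46712/60 = 107.257785
  E ⇒ keep positive
Point 3:
  φ: split at 2 digits → 65° and 46.642′; 65 + 46.642/60 = 65.777367
  S ⇒ negate
  Lon: degrees = first 3 digits = 178, minutes = 34.1366; 178 + 34.1366/60 = 178.568943
  W ⇒ negate
Point 4:
  φ: split at 2 digits → 73° and 17.752′; 73 + 17.752/60 = 73.295867
  N → positive
  Lon: split at 3 digits → 038° and 58.6793′; 38 + 58.6793/60 = 38.977988
  E ⇒ keep positive
Point 5:
  φ: degrees = first 2 digits = 50, minutes = 49.4277; 50 + 49.4277/60 = 50.823795
  N → positive
  λ: split at 3 digits → 140° and 40.0156′; 140 + 40.0156/60 = 140.666927
  W ⇒ negate
Point 6:
  Lat: degrees = first 2 digits = 0, minutes = 51.0273; 0 + 51.0273/60 = 0.850455
  N ⇒ keep positive
  Lon: split at 3 digits → 088° and 51.6986′; 88 + 51.6986/60 = 88.861643
  W ⇒ negate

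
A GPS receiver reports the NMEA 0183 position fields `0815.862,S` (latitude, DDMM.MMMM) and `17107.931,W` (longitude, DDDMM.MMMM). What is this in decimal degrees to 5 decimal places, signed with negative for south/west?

φ: split at 2 digits → 08° and 15.862′; 8 + 15.862/60 = 8.264367
hemisphere S, so the sign is −
Longitude: split at 3 digits → 171° and 7.931′; 171 + 7.931/60 = 171.132183
W ⇒ negate

-8.26437, -171.13218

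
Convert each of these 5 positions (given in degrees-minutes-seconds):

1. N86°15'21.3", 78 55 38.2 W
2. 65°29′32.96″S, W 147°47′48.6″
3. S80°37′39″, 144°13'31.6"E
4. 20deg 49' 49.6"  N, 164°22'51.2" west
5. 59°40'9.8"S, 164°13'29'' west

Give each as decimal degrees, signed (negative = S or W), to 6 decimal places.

1. 86.255917, -78.927278
2. -65.492489, -147.796833
3. -80.627500, 144.225444
4. 20.830444, -164.380889
5. -59.669389, -164.224722

Point 1:
  φ: 86° + 15/60 + 21.3/3600 = 86 + 0.250000 + 0.005917 = 86.2559167
  N ⇒ keep positive
  Lon: 55′ + 38.2″ = 55.63667′; 78 + 55.63667/60 = 78.9272778
  hemisphere W, so the sign is −
Point 2:
  φ: 29′ + 32.96″ = 29.54933′; 65 + 29.54933/60 = 65.4924889
  S ⇒ negate
  Lon: 47′ + 48.6″ = 47.81000′; 147 + 47.81000/60 = 147.7968333
  hemisphere W, so the sign is −
Point 3:
  Latitude: 80 + 37/60 + 39/3600 = 80.6275000
  S → negative
  Lon: 13′ + 31.6″ = 13.52667′; 144 + 13.52667/60 = 144.2254444
  E ⇒ keep positive
Point 4:
  Lat: 49′ + 49.6″ = 49.82667′; 20 + 49.82667/60 = 20.8304444
  N → positive
  λ: 164° + 22/60 + 51.2/3600 = 164 + 0.366667 + 0.014222 = 164.3808889
  W → negative
Point 5:
  φ: 40′ + 9.8″ = 40.16333′; 59 + 40.16333/60 = 59.6693889
  S → negative
  Lon: 164 + 13/60 + 29/3600 = 164.2247222
  hemisphere W, so the sign is −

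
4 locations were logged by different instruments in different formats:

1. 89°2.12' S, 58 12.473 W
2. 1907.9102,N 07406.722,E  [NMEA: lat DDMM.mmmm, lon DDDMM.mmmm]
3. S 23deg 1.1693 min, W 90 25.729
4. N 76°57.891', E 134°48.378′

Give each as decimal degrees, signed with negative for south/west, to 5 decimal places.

Point 1:
  Latitude: 89 + 2.12/60 = 89.035333
  S → negative
  λ: 12.473′ = 0.207883°; total 58.207883
  hemisphere W, so the sign is −
Point 2:
  Latitude: degrees = first 2 digits = 19, minutes = 7.9102; 19 + 7.9102/60 = 19.131837
  N ⇒ keep positive
  Lon: split at 3 digits → 074° and 6.722′; 74 + 6.722/60 = 74.112033
  E → positive
Point 3:
  Latitude: 23 + 1.1693/60 = 23.019488
  S → negative
  Lon: 90 + 25.729/60 = 90.428817
  W ⇒ negate
Point 4:
  φ: 57.891′ = 0.964850°; total 76.964850
  N ⇒ keep positive
  Longitude: 48.378′ = 0.806300°; total 134.806300
  E ⇒ keep positive

1. -89.03533, -58.20788
2. 19.13184, 74.11203
3. -23.01949, -90.42882
4. 76.96485, 134.80630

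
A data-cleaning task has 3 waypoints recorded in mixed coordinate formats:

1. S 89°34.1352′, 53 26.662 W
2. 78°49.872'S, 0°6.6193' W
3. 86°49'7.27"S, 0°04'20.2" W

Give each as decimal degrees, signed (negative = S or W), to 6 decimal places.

Point 1:
  φ: 89 + 34.1352/60 = 89.5689200
  S → negative
  Longitude: 53 + 26.662/60 = 53.4443667
  hemisphere W, so the sign is −
Point 2:
  φ: 49.872′ = 0.831200°; total 78.8312000
  hemisphere S, so the sign is −
  Longitude: 0 + 6.6193/60 = 0.1103217
  W ⇒ negate
Point 3:
  φ: 49′ + 7.27″ = 49.12117′; 86 + 49.12117/60 = 86.8186861
  S ⇒ negate
  Longitude: 0 + 4/60 + 20.2/3600 = 0.0722778
  hemisphere W, so the sign is −

1. -89.568920, -53.444367
2. -78.831200, -0.110322
3. -86.818686, -0.072278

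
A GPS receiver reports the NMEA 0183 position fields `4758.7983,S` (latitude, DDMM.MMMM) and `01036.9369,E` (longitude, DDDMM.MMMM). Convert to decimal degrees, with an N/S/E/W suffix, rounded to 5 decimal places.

47.97997° S, 10.61562° E

Lat: degrees = first 2 digits = 47, minutes = 58.7983; 47 + 58.7983/60 = 47.979972
Longitude: degrees = first 3 digits = 10, minutes = 36.9369; 10 + 36.9369/60 = 10.615615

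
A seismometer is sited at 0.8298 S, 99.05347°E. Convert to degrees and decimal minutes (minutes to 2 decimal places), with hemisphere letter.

Latitude: 0° + 0.829800 × 60 = 0° 49.7880′
Longitude: minutes = (99.053470 − 99) × 60 = 3.2082

0° 49.79′ S, 99° 3.21′ E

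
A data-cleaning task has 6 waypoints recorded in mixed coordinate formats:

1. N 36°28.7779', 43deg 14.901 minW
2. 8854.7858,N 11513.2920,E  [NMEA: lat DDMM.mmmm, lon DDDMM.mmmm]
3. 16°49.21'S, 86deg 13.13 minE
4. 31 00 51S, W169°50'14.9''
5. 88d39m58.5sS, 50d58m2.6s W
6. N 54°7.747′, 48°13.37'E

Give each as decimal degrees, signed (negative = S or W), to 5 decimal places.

1. 36.47963, -43.24835
2. 88.91310, 115.22153
3. -16.82017, 86.21883
4. -31.01417, -169.83747
5. -88.66625, -50.96739
6. 54.12912, 48.22283

Point 1:
  Lat: 28.7779′ = 0.479632°; total 36.479632
  N ⇒ keep positive
  λ: 14.901′ = 0.248350°; total 43.248350
  W → negative
Point 2:
  φ: split at 2 digits → 88° and 54.7858′; 88 + 54.7858/60 = 88.913097
  N → positive
  λ: degrees = first 3 digits = 115, minutes = 13.292; 115 + 13.292/60 = 115.221533
  E → positive
Point 3:
  φ: 16 + 49.21/60 = 16.820167
  S → negative
  Lon: 13.13′ = 0.218833°; total 86.218833
  E → positive
Point 4:
  φ: 31° + 0/60 + 51/3600 = 31 + 0.000000 + 0.014167 = 31.014167
  hemisphere S, so the sign is −
  λ: 50′ + 14.9″ = 50.24833′; 169 + 50.24833/60 = 169.837472
  hemisphere W, so the sign is −
Point 5:
  φ: 88 + 39/60 + 58.5/3600 = 88.666250
  S → negative
  λ: 58′ + 2.6″ = 58.04333′; 50 + 58.04333/60 = 50.967389
  W ⇒ negate
Point 6:
  φ: 54 + 7.747/60 = 54.129117
  N → positive
  Lon: 13.37′ = 0.222833°; total 48.222833
  E ⇒ keep positive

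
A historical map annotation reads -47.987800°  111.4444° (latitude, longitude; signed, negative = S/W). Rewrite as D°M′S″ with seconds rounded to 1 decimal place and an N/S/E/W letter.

47°59′16.1″ S, 111°26′39.8″ E

Latitude is negative → S; |value| = 47.987800
φ: 0.987800 × 60 = 59.26800′ → 59′, remainder × 60 = 16.080″
λ: 0.444400 × 60 = 26.66400′ → 26′, remainder × 60 = 39.840″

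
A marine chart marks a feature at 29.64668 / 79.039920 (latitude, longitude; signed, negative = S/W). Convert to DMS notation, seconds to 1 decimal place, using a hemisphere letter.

φ: 0.646680 × 60 = 38.80080′ → 38′, remainder × 60 = 48.048″
λ: whole degrees 79; 2.39520′ → 2′ and 23.712″

29°38′48.0″ N, 79°02′23.7″ E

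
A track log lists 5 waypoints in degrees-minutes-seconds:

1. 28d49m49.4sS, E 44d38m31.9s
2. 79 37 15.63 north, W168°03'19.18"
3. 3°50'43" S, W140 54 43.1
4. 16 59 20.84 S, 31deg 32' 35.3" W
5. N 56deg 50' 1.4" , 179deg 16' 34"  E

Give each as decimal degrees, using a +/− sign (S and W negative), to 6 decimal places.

Point 1:
  φ: 49′ + 49.4″ = 49.82333′; 28 + 49.82333/60 = 28.8303889
  S ⇒ negate
  Lon: 38′ + 31.9″ = 38.53167′; 44 + 38.53167/60 = 44.6421944
  E → positive
Point 2:
  Latitude: 79 + 37/60 + 15.63/3600 = 79.6210083
  N ⇒ keep positive
  λ: 3′ + 19.18″ = 3.31967′; 168 + 3.31967/60 = 168.0553278
  hemisphere W, so the sign is −
Point 3:
  Latitude: 3° + 50/60 + 43/3600 = 3 + 0.833333 + 0.011944 = 3.8452778
  hemisphere S, so the sign is −
  Lon: 140° + 54/60 + 43.1/3600 = 140 + 0.900000 + 0.011972 = 140.9119722
  W → negative
Point 4:
  φ: 16° + 59/60 + 20.84/3600 = 16 + 0.983333 + 0.005789 = 16.9891222
  S ⇒ negate
  Longitude: 31° + 32/60 + 35.3/3600 = 31 + 0.533333 + 0.009806 = 31.5431389
  W → negative
Point 5:
  Lat: 50′ + 1.4″ = 50.02333′; 56 + 50.02333/60 = 56.8337222
  N ⇒ keep positive
  Longitude: 179° + 16/60 + 34/3600 = 179 + 0.266667 + 0.009444 = 179.2761111
  E → positive

1. -28.830389, 44.642194
2. 79.621008, -168.055328
3. -3.845278, -140.911972
4. -16.989122, -31.543139
5. 56.833722, 179.276111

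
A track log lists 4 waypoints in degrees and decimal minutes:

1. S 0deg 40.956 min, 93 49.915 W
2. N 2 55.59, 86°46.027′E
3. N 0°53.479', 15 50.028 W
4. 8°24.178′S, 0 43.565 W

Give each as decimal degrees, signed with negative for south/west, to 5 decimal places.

1. -0.68260, -93.83192
2. 2.92650, 86.76712
3. 0.89132, -15.83380
4. -8.40297, -0.72608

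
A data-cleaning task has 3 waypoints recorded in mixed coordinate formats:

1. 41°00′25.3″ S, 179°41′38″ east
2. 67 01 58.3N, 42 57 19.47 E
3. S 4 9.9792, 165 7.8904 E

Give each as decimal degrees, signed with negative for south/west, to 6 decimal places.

Point 1:
  φ: 41 + 0/60 + 25.3/3600 = 41.0070278
  hemisphere S, so the sign is −
  Longitude: 179° + 41/60 + 38/3600 = 179 + 0.683333 + 0.010556 = 179.6938889
  E → positive
Point 2:
  Lat: 1′ + 58.3″ = 1.97167′; 67 + 1.97167/60 = 67.0328611
  N → positive
  Longitude: 42 + 57/60 + 19.47/3600 = 42.9554083
  E → positive
Point 3:
  φ: 4 + 9.9792/60 = 4.1663200
  hemisphere S, so the sign is −
  Lon: 7.8904′ = 0.131507°; total 165.1315067
  E → positive

1. -41.007028, 179.693889
2. 67.032861, 42.955408
3. -4.166320, 165.131507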